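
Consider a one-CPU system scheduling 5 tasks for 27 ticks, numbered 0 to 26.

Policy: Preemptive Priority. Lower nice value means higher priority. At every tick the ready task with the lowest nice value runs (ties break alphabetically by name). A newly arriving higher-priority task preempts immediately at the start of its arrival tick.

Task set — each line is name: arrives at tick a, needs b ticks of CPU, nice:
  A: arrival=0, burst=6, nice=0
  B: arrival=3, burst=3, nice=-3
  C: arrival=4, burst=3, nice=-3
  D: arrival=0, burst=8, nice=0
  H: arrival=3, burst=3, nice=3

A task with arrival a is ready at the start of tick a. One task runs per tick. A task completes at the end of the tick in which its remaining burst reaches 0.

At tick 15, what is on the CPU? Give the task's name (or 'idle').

running at tick 15 = D

t=0: ready={A,D} → run A
t=1: ready={A,D} → run A
t=2: ready={A,D} → run A
t=3: ready={A,B,D,H} → run B
t=4: ready={A,B,C,D,H} → run B
t=5: ready={A,B,C,D,H} → run B
t=6: ready={A,C,D,H} → run C
t=7: ready={A,C,D,H} → run C
t=8: ready={A,C,D,H} → run C
t=9: ready={A,D,H} → run A
t=10: ready={A,D,H} → run A
t=11: ready={A,D,H} → run A
t=12: ready={D,H} → run D
t=13: ready={D,H} → run D
t=14: ready={D,H} → run D
t=15: ready={D,H} → run D
t=16: ready={D,H} → run D
t=17: ready={D,H} → run D
t=18: ready={D,H} → run D
t=19: ready={D,H} → run D
t=20: ready={H} → run H
t=21: ready={H} → run H
t=22: ready={H} → run H
t=23: (idle)
t=24: (idle)
t=25: (idle)
t=26: (idle)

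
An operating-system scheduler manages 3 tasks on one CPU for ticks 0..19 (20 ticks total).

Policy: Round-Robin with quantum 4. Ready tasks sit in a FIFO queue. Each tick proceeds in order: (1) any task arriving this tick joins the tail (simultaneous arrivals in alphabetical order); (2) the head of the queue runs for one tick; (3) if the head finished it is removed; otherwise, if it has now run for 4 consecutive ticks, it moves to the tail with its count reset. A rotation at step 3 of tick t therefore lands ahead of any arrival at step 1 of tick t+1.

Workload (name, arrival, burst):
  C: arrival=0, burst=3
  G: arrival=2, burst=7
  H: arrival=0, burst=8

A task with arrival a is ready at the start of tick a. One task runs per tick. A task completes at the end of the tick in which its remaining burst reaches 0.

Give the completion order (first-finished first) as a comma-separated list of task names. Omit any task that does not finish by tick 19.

completion order = C, H, G

t=0: queue=[C,H] q_used=0 → run C
t=1: queue=[C,H] q_used=1 → run C
t=2: queue=[C,H,G] q_used=2 → run C
t=3: queue=[H,G] q_used=0 → run H
t=4: queue=[H,G] q_used=1 → run H
t=5: queue=[H,G] q_used=2 → run H
t=6: queue=[H,G] q_used=3 → run H
t=7: queue=[G,H] q_used=0 → run G
t=8: queue=[G,H] q_used=1 → run G
t=9: queue=[G,H] q_used=2 → run G
t=10: queue=[G,H] q_used=3 → run G
t=11: queue=[H,G] q_used=0 → run H
t=12: queue=[H,G] q_used=1 → run H
t=13: queue=[H,G] q_used=2 → run H
t=14: queue=[H,G] q_used=3 → run H
t=15: queue=[G] q_used=0 → run G
t=16: queue=[G] q_used=1 → run G
t=17: queue=[G] q_used=2 → run G
t=18: (idle)
t=19: (idle)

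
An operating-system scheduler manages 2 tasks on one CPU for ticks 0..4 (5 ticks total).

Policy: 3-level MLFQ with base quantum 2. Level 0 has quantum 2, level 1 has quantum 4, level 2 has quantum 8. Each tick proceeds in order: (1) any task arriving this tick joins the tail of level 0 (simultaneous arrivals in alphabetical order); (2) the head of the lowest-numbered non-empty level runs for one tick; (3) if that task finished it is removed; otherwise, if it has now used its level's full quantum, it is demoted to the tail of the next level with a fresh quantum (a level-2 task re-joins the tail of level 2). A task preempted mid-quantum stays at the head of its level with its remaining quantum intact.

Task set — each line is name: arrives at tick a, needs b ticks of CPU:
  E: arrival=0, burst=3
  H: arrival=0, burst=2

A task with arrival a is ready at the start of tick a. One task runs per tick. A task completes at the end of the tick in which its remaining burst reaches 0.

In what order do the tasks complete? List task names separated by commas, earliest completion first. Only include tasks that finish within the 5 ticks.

completion order = H, E

t=0: L0/L1/L2 = EH/-/- → run E
t=1: L0/L1/L2 = EH/-/- → run E
t=2: L0/L1/L2 = H/E/- → run H
t=3: L0/L1/L2 = H/E/- → run H
t=4: L0/L1/L2 = -/E/- → run E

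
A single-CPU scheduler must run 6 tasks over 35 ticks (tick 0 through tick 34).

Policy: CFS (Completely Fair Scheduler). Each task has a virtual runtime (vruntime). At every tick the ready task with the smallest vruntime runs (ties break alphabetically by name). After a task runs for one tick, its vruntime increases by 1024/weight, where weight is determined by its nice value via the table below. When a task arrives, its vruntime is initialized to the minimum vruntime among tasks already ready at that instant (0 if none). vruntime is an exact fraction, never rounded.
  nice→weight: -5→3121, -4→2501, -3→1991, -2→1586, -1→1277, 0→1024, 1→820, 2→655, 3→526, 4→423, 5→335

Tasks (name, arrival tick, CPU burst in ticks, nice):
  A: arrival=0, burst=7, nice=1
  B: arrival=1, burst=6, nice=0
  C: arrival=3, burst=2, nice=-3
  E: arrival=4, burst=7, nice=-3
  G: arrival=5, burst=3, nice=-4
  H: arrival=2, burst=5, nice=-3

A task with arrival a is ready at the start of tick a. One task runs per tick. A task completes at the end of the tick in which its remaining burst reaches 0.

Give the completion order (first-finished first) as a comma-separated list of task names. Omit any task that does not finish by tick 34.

t=0: vr[A=0] → run A
t=1: vr[A=256/205 B=256/205] → run A
t=2: vr[A=512/205 B=256/205 H=256/205] → run B
t=3: vr[A=512/205 B=461/205 C=256/205 H=256/205] → run C
t=4: vr[A=512/205 B=461/205 C=719616/408155 E=256/205 H=256/205] → run E
t=5: vr[A=512/205 B=461/205 C=719616/408155 E=719616/408155 G=256/205 H=256/205] → run G
t=6: vr[A=512/205 B=461/205 C=719616/408155 E=719616/408155 G=20736/12505 H=256/205] → run H
t=7: vr[A=512/205 B=461/205 C=719616/408155 E=719616/408155 G=20736/12505 H=719616/408155] → run G
t=8: vr[A=512/205 B=461/205 C=719616/408155 E=719616/408155 G=25856/12505 H=719616/408155] → run C
t=9: vr[A=512/205 B=461/205 E=719616/408155 G=25856/12505 H=719616/408155] → run E
t=10: vr[A=512/205 B=461/205 E=929536/408155 G=25856/12505 H=719616/408155] → run H
t=11: vr[A=512/205 B=461/205 E=929536/408155 G=25856/12505 H=929536/408155] → run G
t=12: vr[A=512/205 B=461/205 E=929536/408155 H=929536/408155] → run B
t=13: vr[A=512/205 B=666/205 E=929536/408155 H=929536/408155] → run E
t=14: vr[A=512/205 B=666/205 E=1139456/408155 H=929536/408155] → run H
t=15: vr[A=512/205 B=666/205 E=1139456/408155 H=1139456/408155] → run A
t=16: vr[A=768/205 B=666/205 E=1139456/408155 H=1139456/408155] → run E
t=17: vr[A=768/205 B=666/205 E=1349376/408155 H=1139456/408155] → run H
t=18: vr[A=768/205 B=666/205 E=1349376/408155 H=1349376/408155] → run B
t=19: vr[A=768/205 B=871/205 E=1349376/408155 H=1349376/408155] → run E
t=20: vr[A=768/205 B=871/205 E=1559296/408155 H=1349376/408155] → run H
t=21: vr[A=768/205 B=871/205 E=1559296/408155] → run A
t=22: vr[A=1024/205 B=871/205 E=1559296/408155] → run E
t=23: vr[A=1024/205 B=871/205 E=1769216/408155] → run B
t=24: vr[A=1024/205 B=1076/205 E=1769216/408155] → run E
t=25: vr[A=1024/205 B=1076/205] → run A
t=26: vr[A=256/41 B=1076/205] → run B
t=27: vr[A=256/41 B=1281/205] → run A
t=28: vr[A=1536/205 B=1281/205] → run B
t=29: vr[A=1536/205] → run A
t=30: (idle)
t=31: (idle)
t=32: (idle)
t=33: (idle)
t=34: (idle)

completion order = C, G, H, E, B, A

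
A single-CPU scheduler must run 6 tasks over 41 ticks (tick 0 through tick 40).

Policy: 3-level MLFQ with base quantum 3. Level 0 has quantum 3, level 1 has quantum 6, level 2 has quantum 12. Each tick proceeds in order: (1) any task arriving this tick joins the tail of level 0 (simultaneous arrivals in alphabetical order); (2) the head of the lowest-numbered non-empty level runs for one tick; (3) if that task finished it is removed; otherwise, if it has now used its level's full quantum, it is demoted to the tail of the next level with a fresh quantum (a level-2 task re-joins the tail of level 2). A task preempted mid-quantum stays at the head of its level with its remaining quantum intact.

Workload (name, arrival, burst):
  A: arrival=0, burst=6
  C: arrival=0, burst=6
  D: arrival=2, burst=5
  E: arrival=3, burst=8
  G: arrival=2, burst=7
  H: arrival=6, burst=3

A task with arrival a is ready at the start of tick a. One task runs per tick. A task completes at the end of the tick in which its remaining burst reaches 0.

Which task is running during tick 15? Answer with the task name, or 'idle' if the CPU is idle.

running at tick 15 = H

t=0: L0/L1/L2 = AC/-/- → run A
t=1: L0/L1/L2 = AC/-/- → run A
t=2: L0/L1/L2 = ACDG/-/- → run A
t=3: L0/L1/L2 = CDGE/A/- → run C
t=4: L0/L1/L2 = CDGE/A/- → run C
t=5: L0/L1/L2 = CDGE/A/- → run C
t=6: L0/L1/L2 = DGEH/AC/- → run D
t=7: L0/L1/L2 = DGEH/AC/- → run D
t=8: L0/L1/L2 = DGEH/AC/- → run D
t=9: L0/L1/L2 = GEH/ACD/- → run G
t=10: L0/L1/L2 = GEH/ACD/- → run G
t=11: L0/L1/L2 = GEH/ACD/- → run G
t=12: L0/L1/L2 = EH/ACDG/- → run E
t=13: L0/L1/L2 = EH/ACDG/- → run E
t=14: L0/L1/L2 = EH/ACDG/- → run E
t=15: L0/L1/L2 = H/ACDGE/- → run H
t=16: L0/L1/L2 = H/ACDGE/- → run H
t=17: L0/L1/L2 = H/ACDGE/- → run H
t=18: L0/L1/L2 = -/ACDGE/- → run A
t=19: L0/L1/L2 = -/ACDGE/- → run A
t=20: L0/L1/L2 = -/ACDGE/- → run A
t=21: L0/L1/L2 = -/CDGE/- → run C
t=22: L0/L1/L2 = -/CDGE/- → run C
t=23: L0/L1/L2 = -/CDGE/- → run C
t=24: L0/L1/L2 = -/DGE/- → run D
t=25: L0/L1/L2 = -/DGE/- → run D
t=26: L0/L1/L2 = -/GE/- → run G
t=27: L0/L1/L2 = -/GE/- → run G
t=28: L0/L1/L2 = -/GE/- → run G
t=29: L0/L1/L2 = -/GE/- → run G
t=30: L0/L1/L2 = -/E/- → run E
t=31: L0/L1/L2 = -/E/- → run E
t=32: L0/L1/L2 = -/E/- → run E
t=33: L0/L1/L2 = -/E/- → run E
t=34: L0/L1/L2 = -/E/- → run E
t=35: (idle)
t=36: (idle)
t=37: (idle)
t=38: (idle)
t=39: (idle)
t=40: (idle)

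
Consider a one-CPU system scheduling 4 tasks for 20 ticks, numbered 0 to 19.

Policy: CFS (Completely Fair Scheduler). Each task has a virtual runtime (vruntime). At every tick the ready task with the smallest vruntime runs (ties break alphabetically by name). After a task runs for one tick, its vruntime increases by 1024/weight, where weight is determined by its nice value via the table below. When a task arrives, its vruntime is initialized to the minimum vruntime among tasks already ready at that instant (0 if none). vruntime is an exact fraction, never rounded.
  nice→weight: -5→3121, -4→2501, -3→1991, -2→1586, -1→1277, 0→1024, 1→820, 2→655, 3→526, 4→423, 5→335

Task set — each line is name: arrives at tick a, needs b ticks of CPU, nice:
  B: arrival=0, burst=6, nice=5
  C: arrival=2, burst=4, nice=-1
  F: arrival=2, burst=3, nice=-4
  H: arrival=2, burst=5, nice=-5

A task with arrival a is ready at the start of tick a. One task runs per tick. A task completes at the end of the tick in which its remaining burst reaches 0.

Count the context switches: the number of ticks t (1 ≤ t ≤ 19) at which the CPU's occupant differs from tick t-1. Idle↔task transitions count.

context switches = 11

t=0: vr[B=0] → run B
t=1: vr[B=1024/335] → run B
t=2: vr[B=2048/335 C=2048/335 F=2048/335 H=2048/335] → run B
t=3: vr[B=3072/335 C=2048/335 F=2048/335 H=2048/335] → run C
t=4: vr[B=3072/335 C=2958336/427795 F=2048/335 H=2048/335] → run F
t=5: vr[B=3072/335 C=2958336/427795 F=5465088/837835 H=2048/335] → run H
t=6: vr[B=3072/335 C=2958336/427795 F=5465088/837835 H=6734848/1045535] → run H
t=7: vr[B=3072/335 C=2958336/427795 F=5465088/837835 H=7077888/1045535] → run F
t=8: vr[B=3072/335 C=2958336/427795 F=5808128/837835 H=7077888/1045535] → run H
t=9: vr[B=3072/335 C=2958336/427795 F=5808128/837835 H=7420928/1045535] → run C
t=10: vr[B=3072/335 C=3301376/427795 F=5808128/837835 H=7420928/1045535] → run F
t=11: vr[B=3072/335 C=3301376/427795 H=7420928/1045535] → run H
t=12: vr[B=3072/335 C=3301376/427795 H=7763968/1045535] → run H
t=13: vr[B=3072/335 C=3301376/427795] → run C
t=14: vr[B=3072/335 C=3644416/427795] → run C
t=15: vr[B=3072/335] → run B
t=16: vr[B=4096/335] → run B
t=17: vr[B=1024/67] → run B
t=18: (idle)
t=19: (idle)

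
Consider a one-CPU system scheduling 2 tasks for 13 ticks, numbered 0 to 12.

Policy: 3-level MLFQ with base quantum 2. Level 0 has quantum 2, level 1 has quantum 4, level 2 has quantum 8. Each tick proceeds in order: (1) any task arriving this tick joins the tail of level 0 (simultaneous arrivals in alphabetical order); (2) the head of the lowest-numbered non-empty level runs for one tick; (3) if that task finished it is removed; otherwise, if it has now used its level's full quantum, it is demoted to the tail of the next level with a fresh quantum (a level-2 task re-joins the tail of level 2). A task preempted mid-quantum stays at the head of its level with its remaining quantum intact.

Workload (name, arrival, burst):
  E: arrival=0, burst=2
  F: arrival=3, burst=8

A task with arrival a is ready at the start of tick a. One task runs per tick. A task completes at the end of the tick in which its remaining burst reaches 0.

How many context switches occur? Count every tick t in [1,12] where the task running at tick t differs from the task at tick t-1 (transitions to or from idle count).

context switches = 3

t=0: L0/L1/L2 = E/-/- → run E
t=1: L0/L1/L2 = E/-/- → run E
t=2: (idle)
t=3: L0/L1/L2 = F/-/- → run F
t=4: L0/L1/L2 = F/-/- → run F
t=5: L0/L1/L2 = -/F/- → run F
t=6: L0/L1/L2 = -/F/- → run F
t=7: L0/L1/L2 = -/F/- → run F
t=8: L0/L1/L2 = -/F/- → run F
t=9: L0/L1/L2 = -/-/F → run F
t=10: L0/L1/L2 = -/-/F → run F
t=11: (idle)
t=12: (idle)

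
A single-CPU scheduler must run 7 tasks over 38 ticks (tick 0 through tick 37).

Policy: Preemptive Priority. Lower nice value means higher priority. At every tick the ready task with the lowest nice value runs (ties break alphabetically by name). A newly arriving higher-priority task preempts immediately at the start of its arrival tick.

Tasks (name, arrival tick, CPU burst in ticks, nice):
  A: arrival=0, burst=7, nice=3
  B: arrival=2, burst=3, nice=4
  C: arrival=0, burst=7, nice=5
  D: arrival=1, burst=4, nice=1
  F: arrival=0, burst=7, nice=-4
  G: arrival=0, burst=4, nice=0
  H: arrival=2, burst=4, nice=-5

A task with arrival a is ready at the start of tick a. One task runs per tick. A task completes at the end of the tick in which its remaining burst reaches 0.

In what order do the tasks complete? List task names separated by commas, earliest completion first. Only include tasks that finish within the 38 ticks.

completion order = H, F, G, D, A, B, C

t=0: ready={A,C,F,G} → run F
t=1: ready={A,C,D,F,G} → run F
t=2: ready={A,B,C,D,F,G,H} → run H
t=3: ready={A,B,C,D,F,G,H} → run H
t=4: ready={A,B,C,D,F,G,H} → run H
t=5: ready={A,B,C,D,F,G,H} → run H
t=6: ready={A,B,C,D,F,G} → run F
t=7: ready={A,B,C,D,F,G} → run F
t=8: ready={A,B,C,D,F,G} → run F
t=9: ready={A,B,C,D,F,G} → run F
t=10: ready={A,B,C,D,F,G} → run F
t=11: ready={A,B,C,D,G} → run G
t=12: ready={A,B,C,D,G} → run G
t=13: ready={A,B,C,D,G} → run G
t=14: ready={A,B,C,D,G} → run G
t=15: ready={A,B,C,D} → run D
t=16: ready={A,B,C,D} → run D
t=17: ready={A,B,C,D} → run D
t=18: ready={A,B,C,D} → run D
t=19: ready={A,B,C} → run A
t=20: ready={A,B,C} → run A
t=21: ready={A,B,C} → run A
t=22: ready={A,B,C} → run A
t=23: ready={A,B,C} → run A
t=24: ready={A,B,C} → run A
t=25: ready={A,B,C} → run A
t=26: ready={B,C} → run B
t=27: ready={B,C} → run B
t=28: ready={B,C} → run B
t=29: ready={C} → run C
t=30: ready={C} → run C
t=31: ready={C} → run C
t=32: ready={C} → run C
t=33: ready={C} → run C
t=34: ready={C} → run C
t=35: ready={C} → run C
t=36: (idle)
t=37: (idle)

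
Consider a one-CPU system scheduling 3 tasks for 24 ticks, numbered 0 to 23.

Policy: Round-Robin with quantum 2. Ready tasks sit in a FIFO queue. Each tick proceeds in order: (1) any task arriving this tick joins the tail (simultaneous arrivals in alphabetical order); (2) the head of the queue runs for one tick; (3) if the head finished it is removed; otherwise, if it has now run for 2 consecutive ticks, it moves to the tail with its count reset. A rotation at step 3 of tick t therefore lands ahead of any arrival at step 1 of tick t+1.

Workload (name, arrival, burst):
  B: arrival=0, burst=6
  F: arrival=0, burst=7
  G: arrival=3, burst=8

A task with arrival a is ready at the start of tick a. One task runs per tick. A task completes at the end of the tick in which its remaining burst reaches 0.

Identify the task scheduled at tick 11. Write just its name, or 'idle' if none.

t=0: queue=[B,F] q_used=0 → run B
t=1: queue=[B,F] q_used=1 → run B
t=2: queue=[F,B] q_used=0 → run F
t=3: queue=[F,B,G] q_used=1 → run F
t=4: queue=[B,G,F] q_used=0 → run B
t=5: queue=[B,G,F] q_used=1 → run B
t=6: queue=[G,F,B] q_used=0 → run G
t=7: queue=[G,F,B] q_used=1 → run G
t=8: queue=[F,B,G] q_used=0 → run F
t=9: queue=[F,B,G] q_used=1 → run F
t=10: queue=[B,G,F] q_used=0 → run B
t=11: queue=[B,G,F] q_used=1 → run B
t=12: queue=[G,F] q_used=0 → run G
t=13: queue=[G,F] q_used=1 → run G
t=14: queue=[F,G] q_used=0 → run F
t=15: queue=[F,G] q_used=1 → run F
t=16: queue=[G,F] q_used=0 → run G
t=17: queue=[G,F] q_used=1 → run G
t=18: queue=[F,G] q_used=0 → run F
t=19: queue=[G] q_used=0 → run G
t=20: queue=[G] q_used=1 → run G
t=21: (idle)
t=22: (idle)
t=23: (idle)

running at tick 11 = B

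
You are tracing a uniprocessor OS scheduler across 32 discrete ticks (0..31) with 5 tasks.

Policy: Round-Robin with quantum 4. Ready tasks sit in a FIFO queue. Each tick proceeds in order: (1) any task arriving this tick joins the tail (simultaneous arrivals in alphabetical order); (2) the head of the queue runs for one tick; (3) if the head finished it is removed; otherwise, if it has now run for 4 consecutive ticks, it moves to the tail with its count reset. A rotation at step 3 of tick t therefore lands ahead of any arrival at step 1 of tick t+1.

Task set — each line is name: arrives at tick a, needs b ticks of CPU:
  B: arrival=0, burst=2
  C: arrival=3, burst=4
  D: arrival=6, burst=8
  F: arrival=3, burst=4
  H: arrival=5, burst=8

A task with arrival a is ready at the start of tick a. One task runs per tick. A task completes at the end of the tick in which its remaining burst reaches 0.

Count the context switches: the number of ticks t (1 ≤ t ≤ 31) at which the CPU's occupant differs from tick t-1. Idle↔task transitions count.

t=0: queue=[B] q_used=0 → run B
t=1: queue=[B] q_used=1 → run B
t=2: (idle)
t=3: queue=[C,F] q_used=0 → run C
t=4: queue=[C,F] q_used=1 → run C
t=5: queue=[C,F,H] q_used=2 → run C
t=6: queue=[C,F,H,D] q_used=3 → run C
t=7: queue=[F,H,D] q_used=0 → run F
t=8: queue=[F,H,D] q_used=1 → run F
t=9: queue=[F,H,D] q_used=2 → run F
t=10: queue=[F,H,D] q_used=3 → run F
t=11: queue=[H,D] q_used=0 → run H
t=12: queue=[H,D] q_used=1 → run H
t=13: queue=[H,D] q_used=2 → run H
t=14: queue=[H,D] q_used=3 → run H
t=15: queue=[D,H] q_used=0 → run D
t=16: queue=[D,H] q_used=1 → run D
t=17: queue=[D,H] q_used=2 → run D
t=18: queue=[D,H] q_used=3 → run D
t=19: queue=[H,D] q_used=0 → run H
t=20: queue=[H,D] q_used=1 → run H
t=21: queue=[H,D] q_used=2 → run H
t=22: queue=[H,D] q_used=3 → run H
t=23: queue=[D] q_used=0 → run D
t=24: queue=[D] q_used=1 → run D
t=25: queue=[D] q_used=2 → run D
t=26: queue=[D] q_used=3 → run D
t=27: (idle)
t=28: (idle)
t=29: (idle)
t=30: (idle)
t=31: (idle)

context switches = 8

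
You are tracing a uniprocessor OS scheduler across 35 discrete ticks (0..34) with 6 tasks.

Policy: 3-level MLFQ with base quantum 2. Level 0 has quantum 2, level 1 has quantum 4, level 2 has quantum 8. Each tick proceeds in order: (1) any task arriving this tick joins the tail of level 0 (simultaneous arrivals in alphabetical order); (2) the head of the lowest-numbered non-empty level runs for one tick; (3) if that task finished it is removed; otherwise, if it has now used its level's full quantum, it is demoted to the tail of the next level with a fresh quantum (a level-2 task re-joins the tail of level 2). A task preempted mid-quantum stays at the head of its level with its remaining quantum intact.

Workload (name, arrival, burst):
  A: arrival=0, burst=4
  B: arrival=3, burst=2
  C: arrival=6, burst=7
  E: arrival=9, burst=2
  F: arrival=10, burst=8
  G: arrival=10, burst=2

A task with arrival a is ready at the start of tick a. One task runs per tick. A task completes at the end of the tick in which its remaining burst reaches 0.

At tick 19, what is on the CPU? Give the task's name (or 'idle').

t=0: L0/L1/L2 = A/-/- → run A
t=1: L0/L1/L2 = A/-/- → run A
t=2: L0/L1/L2 = -/A/- → run A
t=3: L0/L1/L2 = B/A/- → run B
t=4: L0/L1/L2 = B/A/- → run B
t=5: L0/L1/L2 = -/A/- → run A
t=6: L0/L1/L2 = C/-/- → run C
t=7: L0/L1/L2 = C/-/- → run C
t=8: L0/L1/L2 = -/C/- → run C
t=9: L0/L1/L2 = E/C/- → run E
t=10: L0/L1/L2 = EFG/C/- → run E
t=11: L0/L1/L2 = FG/C/- → run F
t=12: L0/L1/L2 = FG/C/- → run F
t=13: L0/L1/L2 = G/CF/- → run G
t=14: L0/L1/L2 = G/CF/- → run G
t=15: L0/L1/L2 = -/CF/- → run C
t=16: L0/L1/L2 = -/CF/- → run C
t=17: L0/L1/L2 = -/CF/- → run C
t=18: L0/L1/L2 = -/F/C → run F
t=19: L0/L1/L2 = -/F/C → run F
t=20: L0/L1/L2 = -/F/C → run F
t=21: L0/L1/L2 = -/F/C → run F
t=22: L0/L1/L2 = -/-/CF → run C
t=23: L0/L1/L2 = -/-/F → run F
t=24: L0/L1/L2 = -/-/F → run F
t=25: (idle)
t=26: (idle)
t=27: (idle)
t=28: (idle)
t=29: (idle)
t=30: (idle)
t=31: (idle)
t=32: (idle)
t=33: (idle)
t=34: (idle)

running at tick 19 = F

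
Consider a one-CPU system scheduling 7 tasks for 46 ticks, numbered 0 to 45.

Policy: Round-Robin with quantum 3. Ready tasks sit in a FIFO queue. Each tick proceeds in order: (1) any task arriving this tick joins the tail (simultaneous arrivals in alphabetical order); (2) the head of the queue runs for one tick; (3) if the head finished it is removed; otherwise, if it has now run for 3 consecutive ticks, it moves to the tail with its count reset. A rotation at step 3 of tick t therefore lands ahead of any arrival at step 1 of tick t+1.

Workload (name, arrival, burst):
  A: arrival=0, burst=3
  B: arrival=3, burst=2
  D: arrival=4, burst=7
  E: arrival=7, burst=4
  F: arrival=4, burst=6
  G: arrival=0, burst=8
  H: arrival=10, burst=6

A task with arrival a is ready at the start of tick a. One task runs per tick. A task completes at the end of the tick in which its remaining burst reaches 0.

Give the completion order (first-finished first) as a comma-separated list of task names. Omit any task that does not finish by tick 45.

t=0: queue=[A,G] q_used=0 → run A
t=1: queue=[A,G] q_used=1 → run A
t=2: queue=[A,G] q_used=2 → run A
t=3: queue=[G,B] q_used=0 → run G
t=4: queue=[G,B,D,F] q_used=1 → run G
t=5: queue=[G,B,D,F] q_used=2 → run G
t=6: queue=[B,D,F,G] q_used=0 → run B
t=7: queue=[B,D,F,G,E] q_used=1 → run B
t=8: queue=[D,F,G,E] q_used=0 → run D
t=9: queue=[D,F,G,E] q_used=1 → run D
t=10: queue=[D,F,G,E,H] q_used=2 → run D
t=11: queue=[F,G,E,H,D] q_used=0 → run F
t=12: queue=[F,G,E,H,D] q_used=1 → run F
t=13: queue=[F,G,E,H,D] q_used=2 → run F
t=14: queue=[G,E,H,D,F] q_used=0 → run G
t=15: queue=[G,E,H,D,F] q_used=1 → run G
t=16: queue=[G,E,H,D,F] q_used=2 → run G
t=17: queue=[E,H,D,F,G] q_used=0 → run E
t=18: queue=[E,H,D,F,G] q_used=1 → run E
t=19: queue=[E,H,D,F,G] q_used=2 → run E
t=20: queue=[H,D,F,G,E] q_used=0 → run H
t=21: queue=[H,D,F,G,E] q_used=1 → run H
t=22: queue=[H,D,F,G,E] q_used=2 → run H
t=23: queue=[D,F,G,E,H] q_used=0 → run D
t=24: queue=[D,F,G,E,H] q_used=1 → run D
t=25: queue=[D,F,G,E,H] q_used=2 → run D
t=26: queue=[F,G,E,H,D] q_used=0 → run F
t=27: queue=[F,G,E,H,D] q_used=1 → run F
t=28: queue=[F,G,E,H,D] q_used=2 → run F
t=29: queue=[G,E,H,D] q_used=0 → run G
t=30: queue=[G,E,H,D] q_used=1 → run G
t=31: queue=[E,H,D] q_used=0 → run E
t=32: queue=[H,D] q_used=0 → run H
t=33: queue=[H,D] q_used=1 → run H
t=34: queue=[H,D] q_used=2 → run H
t=35: queue=[D] q_used=0 → run D
t=36: (idle)
t=37: (idle)
t=38: (idle)
t=39: (idle)
t=40: (idle)
t=41: (idle)
t=42: (idle)
t=43: (idle)
t=44: (idle)
t=45: (idle)

completion order = A, B, F, G, E, H, D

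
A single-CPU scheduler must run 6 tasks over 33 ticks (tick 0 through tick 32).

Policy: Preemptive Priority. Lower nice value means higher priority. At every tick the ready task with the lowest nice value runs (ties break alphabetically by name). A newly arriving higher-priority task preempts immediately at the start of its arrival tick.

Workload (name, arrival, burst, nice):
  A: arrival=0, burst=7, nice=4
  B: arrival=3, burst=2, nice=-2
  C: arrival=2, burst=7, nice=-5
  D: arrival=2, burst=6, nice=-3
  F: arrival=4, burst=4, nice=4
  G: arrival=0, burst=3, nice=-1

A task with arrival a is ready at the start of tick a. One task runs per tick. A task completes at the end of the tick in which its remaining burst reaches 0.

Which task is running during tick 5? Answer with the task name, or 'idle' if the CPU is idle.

t=0: ready={A,G} → run G
t=1: ready={A,G} → run G
t=2: ready={A,C,D,G} → run C
t=3: ready={A,B,C,D,G} → run C
t=4: ready={A,B,C,D,F,G} → run C
t=5: ready={A,B,C,D,F,G} → run C
t=6: ready={A,B,C,D,F,G} → run C
t=7: ready={A,B,C,D,F,G} → run C
t=8: ready={A,B,C,D,F,G} → run C
t=9: ready={A,B,D,F,G} → run D
t=10: ready={A,B,D,F,G} → run D
t=11: ready={A,B,D,F,G} → run D
t=12: ready={A,B,D,F,G} → run D
t=13: ready={A,B,D,F,G} → run D
t=14: ready={A,B,D,F,G} → run D
t=15: ready={A,B,F,G} → run B
t=16: ready={A,B,F,G} → run B
t=17: ready={A,F,G} → run G
t=18: ready={A,F} → run A
t=19: ready={A,F} → run A
t=20: ready={A,F} → run A
t=21: ready={A,F} → run A
t=22: ready={A,F} → run A
t=23: ready={A,F} → run A
t=24: ready={A,F} → run A
t=25: ready={F} → run F
t=26: ready={F} → run F
t=27: ready={F} → run F
t=28: ready={F} → run F
t=29: (idle)
t=30: (idle)
t=31: (idle)
t=32: (idle)

running at tick 5 = C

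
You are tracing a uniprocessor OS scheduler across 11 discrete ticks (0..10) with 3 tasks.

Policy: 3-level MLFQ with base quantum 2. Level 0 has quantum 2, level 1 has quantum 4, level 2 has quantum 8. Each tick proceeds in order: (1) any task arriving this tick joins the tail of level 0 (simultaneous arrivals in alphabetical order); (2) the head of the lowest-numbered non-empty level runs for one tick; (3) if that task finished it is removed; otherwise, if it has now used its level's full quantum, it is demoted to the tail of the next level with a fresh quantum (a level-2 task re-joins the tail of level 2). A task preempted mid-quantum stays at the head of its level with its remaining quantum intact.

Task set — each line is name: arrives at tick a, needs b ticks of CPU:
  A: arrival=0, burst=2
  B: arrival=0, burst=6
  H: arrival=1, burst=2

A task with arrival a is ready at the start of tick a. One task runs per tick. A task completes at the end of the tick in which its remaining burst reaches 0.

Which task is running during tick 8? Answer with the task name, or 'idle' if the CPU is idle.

t=0: L0/L1/L2 = AB/-/- → run A
t=1: L0/L1/L2 = ABH/-/- → run A
t=2: L0/L1/L2 = BH/-/- → run B
t=3: L0/L1/L2 = BH/-/- → run B
t=4: L0/L1/L2 = H/B/- → run H
t=5: L0/L1/L2 = H/B/- → run H
t=6: L0/L1/L2 = -/B/- → run B
t=7: L0/L1/L2 = -/B/- → run B
t=8: L0/L1/L2 = -/B/- → run B
t=9: L0/L1/L2 = -/B/- → run B
t=10: (idle)

running at tick 8 = B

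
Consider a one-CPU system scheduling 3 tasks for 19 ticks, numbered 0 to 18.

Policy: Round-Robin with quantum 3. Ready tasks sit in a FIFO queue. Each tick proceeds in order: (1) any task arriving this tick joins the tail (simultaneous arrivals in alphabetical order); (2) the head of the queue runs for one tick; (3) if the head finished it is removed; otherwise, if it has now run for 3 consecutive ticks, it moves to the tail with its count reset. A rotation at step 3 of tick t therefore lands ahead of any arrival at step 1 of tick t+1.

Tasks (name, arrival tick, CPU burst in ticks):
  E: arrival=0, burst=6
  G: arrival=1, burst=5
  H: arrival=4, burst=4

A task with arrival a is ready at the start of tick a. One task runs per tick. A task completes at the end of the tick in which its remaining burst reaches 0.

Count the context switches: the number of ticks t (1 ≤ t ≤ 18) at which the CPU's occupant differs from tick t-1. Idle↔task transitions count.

context switches = 6

t=0: queue=[E] q_used=0 → run E
t=1: queue=[E,G] q_used=1 → run E
t=2: queue=[E,G] q_used=2 → run E
t=3: queue=[G,E] q_used=0 → run G
t=4: queue=[G,E,H] q_used=1 → run G
t=5: queue=[G,E,H] q_used=2 → run G
t=6: queue=[E,H,G] q_used=0 → run E
t=7: queue=[E,H,G] q_used=1 → run E
t=8: queue=[E,H,G] q_used=2 → run E
t=9: queue=[H,G] q_used=0 → run H
t=10: queue=[H,G] q_used=1 → run H
t=11: queue=[H,G] q_used=2 → run H
t=12: queue=[G,H] q_used=0 → run G
t=13: queue=[G,H] q_used=1 → run G
t=14: queue=[H] q_used=0 → run H
t=15: (idle)
t=16: (idle)
t=17: (idle)
t=18: (idle)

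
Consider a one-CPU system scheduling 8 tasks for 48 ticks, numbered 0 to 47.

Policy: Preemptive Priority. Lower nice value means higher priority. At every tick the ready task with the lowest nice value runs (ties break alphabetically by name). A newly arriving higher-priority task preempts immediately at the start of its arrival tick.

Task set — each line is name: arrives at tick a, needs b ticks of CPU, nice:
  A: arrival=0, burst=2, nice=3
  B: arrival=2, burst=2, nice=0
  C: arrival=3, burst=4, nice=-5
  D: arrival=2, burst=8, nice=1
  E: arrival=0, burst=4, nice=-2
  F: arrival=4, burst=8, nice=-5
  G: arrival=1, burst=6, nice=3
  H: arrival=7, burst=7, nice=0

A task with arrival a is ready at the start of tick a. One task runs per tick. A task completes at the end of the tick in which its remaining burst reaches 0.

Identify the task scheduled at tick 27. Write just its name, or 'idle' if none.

t=0: ready={A,E} → run E
t=1: ready={A,E,G} → run E
t=2: ready={A,B,D,E,G} → run E
t=3: ready={A,B,C,D,E,G} → run C
t=4: ready={A,B,C,D,E,F,G} → run C
t=5: ready={A,B,C,D,E,F,G} → run C
t=6: ready={A,B,C,D,E,F,G} → run C
t=7: ready={A,B,D,E,F,G,H} → run F
t=8: ready={A,B,D,E,F,G,H} → run F
t=9: ready={A,B,D,E,F,G,H} → run F
t=10: ready={A,B,D,E,F,G,H} → run F
t=11: ready={A,B,D,E,F,G,H} → run F
t=12: ready={A,B,D,E,F,G,H} → run F
t=13: ready={A,B,D,E,F,G,H} → run F
t=14: ready={A,B,D,E,F,G,H} → run F
t=15: ready={A,B,D,E,G,H} → run E
t=16: ready={A,B,D,G,H} → run B
t=17: ready={A,B,D,G,H} → run B
t=18: ready={A,D,G,H} → run H
t=19: ready={A,D,G,H} → run H
t=20: ready={A,D,G,H} → run H
t=21: ready={A,D,G,H} → run H
t=22: ready={A,D,G,H} → run H
t=23: ready={A,D,G,H} → run H
t=24: ready={A,D,G,H} → run H
t=25: ready={A,D,G} → run D
t=26: ready={A,D,G} → run D
t=27: ready={A,D,G} → run D
t=28: ready={A,D,G} → run D
t=29: ready={A,D,G} → run D
t=30: ready={A,D,G} → run D
t=31: ready={A,D,G} → run D
t=32: ready={A,D,G} → run D
t=33: ready={A,G} → run A
t=34: ready={A,G} → run A
t=35: ready={G} → run G
t=36: ready={G} → run G
t=37: ready={G} → run G
t=38: ready={G} → run G
t=39: ready={G} → run G
t=40: ready={G} → run G
t=41: (idle)
t=42: (idle)
t=43: (idle)
t=44: (idle)
t=45: (idle)
t=46: (idle)
t=47: (idle)

running at tick 27 = D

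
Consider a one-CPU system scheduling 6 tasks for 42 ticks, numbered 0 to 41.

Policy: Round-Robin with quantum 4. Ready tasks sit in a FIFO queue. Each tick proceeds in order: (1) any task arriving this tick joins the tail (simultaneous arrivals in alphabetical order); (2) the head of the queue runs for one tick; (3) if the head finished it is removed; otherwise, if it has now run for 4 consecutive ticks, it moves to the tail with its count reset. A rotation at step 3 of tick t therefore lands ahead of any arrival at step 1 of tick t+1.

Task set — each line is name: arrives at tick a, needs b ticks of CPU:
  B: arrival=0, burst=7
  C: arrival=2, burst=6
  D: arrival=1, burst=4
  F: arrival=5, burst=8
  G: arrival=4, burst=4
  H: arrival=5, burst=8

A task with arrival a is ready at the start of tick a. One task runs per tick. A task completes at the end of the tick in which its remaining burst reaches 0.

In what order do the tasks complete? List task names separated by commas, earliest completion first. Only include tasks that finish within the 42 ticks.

completion order = D, B, G, C, F, H

t=0: queue=[B] q_used=0 → run B
t=1: queue=[B,D] q_used=1 → run B
t=2: queue=[B,D,C] q_used=2 → run B
t=3: queue=[B,D,C] q_used=3 → run B
t=4: queue=[D,C,B,G] q_used=0 → run D
t=5: queue=[D,C,B,G,F,H] q_used=1 → run D
t=6: queue=[D,C,B,G,F,H] q_used=2 → run D
t=7: queue=[D,C,B,G,F,H] q_used=3 → run D
t=8: queue=[C,B,G,F,H] q_used=0 → run C
t=9: queue=[C,B,G,F,H] q_used=1 → run C
t=10: queue=[C,B,G,F,H] q_used=2 → run C
t=11: queue=[C,B,G,F,H] q_used=3 → run C
t=12: queue=[B,G,F,H,C] q_used=0 → run B
t=13: queue=[B,G,F,H,C] q_used=1 → run B
t=14: queue=[B,G,F,H,C] q_used=2 → run B
t=15: queue=[G,F,H,C] q_used=0 → run G
t=16: queue=[G,F,H,C] q_used=1 → run G
t=17: queue=[G,F,H,C] q_used=2 → run G
t=18: queue=[G,F,H,C] q_used=3 → run G
t=19: queue=[F,H,C] q_used=0 → run F
t=20: queue=[F,H,C] q_used=1 → run F
t=21: queue=[F,H,C] q_used=2 → run F
t=22: queue=[F,H,C] q_used=3 → run F
t=23: queue=[H,C,F] q_used=0 → run H
t=24: queue=[H,C,F] q_used=1 → run H
t=25: queue=[H,C,F] q_used=2 → run H
t=26: queue=[H,C,F] q_used=3 → run H
t=27: queue=[C,F,H] q_used=0 → run C
t=28: queue=[C,F,H] q_used=1 → run C
t=29: queue=[F,H] q_used=0 → run F
t=30: queue=[F,H] q_used=1 → run F
t=31: queue=[F,H] q_used=2 → run F
t=32: queue=[F,H] q_used=3 → run F
t=33: queue=[H] q_used=0 → run H
t=34: queue=[H] q_used=1 → run H
t=35: queue=[H] q_used=2 → run H
t=36: queue=[H] q_used=3 → run H
t=37: (idle)
t=38: (idle)
t=39: (idle)
t=40: (idle)
t=41: (idle)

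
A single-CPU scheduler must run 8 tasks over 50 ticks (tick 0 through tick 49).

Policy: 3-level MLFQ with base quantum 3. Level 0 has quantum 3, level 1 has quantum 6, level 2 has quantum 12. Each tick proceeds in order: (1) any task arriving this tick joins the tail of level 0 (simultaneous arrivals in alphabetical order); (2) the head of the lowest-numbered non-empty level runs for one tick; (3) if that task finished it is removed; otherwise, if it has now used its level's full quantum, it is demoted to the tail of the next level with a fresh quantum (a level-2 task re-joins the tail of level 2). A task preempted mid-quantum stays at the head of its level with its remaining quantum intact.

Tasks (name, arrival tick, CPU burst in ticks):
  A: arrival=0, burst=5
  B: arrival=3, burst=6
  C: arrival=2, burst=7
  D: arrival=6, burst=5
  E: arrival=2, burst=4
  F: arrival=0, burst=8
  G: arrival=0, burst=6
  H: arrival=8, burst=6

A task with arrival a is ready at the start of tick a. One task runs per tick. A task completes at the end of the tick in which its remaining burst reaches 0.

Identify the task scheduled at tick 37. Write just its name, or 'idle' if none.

t=0: L0/L1/L2 = AFG/-/- → run A
t=1: L0/L1/L2 = AFG/-/- → run A
t=2: L0/L1/L2 = AFGCE/-/- → run A
t=3: L0/L1/L2 = FGCEB/A/- → run F
t=4: L0/L1/L2 = FGCEB/A/- → run F
t=5: L0/L1/L2 = FGCEB/A/- → run F
t=6: L0/L1/L2 = GCEBD/AF/- → run G
t=7: L0/L1/L2 = GCEBD/AF/- → run G
t=8: L0/L1/L2 = GCEBDH/AF/- → run G
t=9: L0/L1/L2 = CEBDH/AFG/- → run C
t=10: L0/L1/L2 = CEBDH/AFG/- → run C
t=11: L0/L1/L2 = CEBDH/AFG/- → run C
t=12: L0/L1/L2 = EBDH/AFGC/- → run E
t=13: L0/L1/L2 = EBDH/AFGC/- → run E
t=14: L0/L1/L2 = EBDH/AFGC/- → run E
t=15: L0/L1/L2 = BDH/AFGCE/- → run B
t=16: L0/L1/L2 = BDH/AFGCE/- → run B
t=17: L0/L1/L2 = BDH/AFGCE/- → run B
t=18: L0/L1/L2 = DH/AFGCEB/- → run D
t=19: L0/L1/L2 = DH/AFGCEB/- → run D
t=20: L0/L1/L2 = DH/AFGCEB/- → run D
t=21: L0/L1/L2 = H/AFGCEBD/- → run H
t=22: L0/L1/L2 = H/AFGCEBD/- → run H
t=23: L0/L1/L2 = H/AFGCEBD/- → run H
t=24: L0/L1/L2 = -/AFGCEBDH/- → run A
t=25: L0/L1/L2 = -/AFGCEBDH/- → run A
t=26: L0/L1/L2 = -/FGCEBDH/- → run F
t=27: L0/L1/L2 = -/FGCEBDH/- → run F
t=28: L0/L1/L2 = -/FGCEBDH/- → run F
t=29: L0/L1/L2 = -/FGCEBDH/- → run F
t=30: L0/L1/L2 = -/FGCEBDH/- → run F
t=31: L0/L1/L2 = -/GCEBDH/- → run G
t=32: L0/L1/L2 = -/GCEBDH/- → run G
t=33: L0/L1/L2 = -/GCEBDH/- → run G
t=34: L0/L1/L2 = -/CEBDH/- → run C
t=35: L0/L1/L2 = -/CEBDH/- → run C
t=36: L0/L1/L2 = -/CEBDH/- → run C
t=37: L0/L1/L2 = -/CEBDH/- → run C
t=38: L0/L1/L2 = -/EBDH/- → run E
t=39: L0/L1/L2 = -/BDH/- → run B
t=40: L0/L1/L2 = -/BDH/- → run B
t=41: L0/L1/L2 = -/BDH/- → run B
t=42: L0/L1/L2 = -/DH/- → run D
t=43: L0/L1/L2 = -/DH/- → run D
t=44: L0/L1/L2 = -/H/- → run H
t=45: L0/L1/L2 = -/H/- → run H
t=46: L0/L1/L2 = -/H/- → run H
t=47: (idle)
t=48: (idle)
t=49: (idle)

running at tick 37 = C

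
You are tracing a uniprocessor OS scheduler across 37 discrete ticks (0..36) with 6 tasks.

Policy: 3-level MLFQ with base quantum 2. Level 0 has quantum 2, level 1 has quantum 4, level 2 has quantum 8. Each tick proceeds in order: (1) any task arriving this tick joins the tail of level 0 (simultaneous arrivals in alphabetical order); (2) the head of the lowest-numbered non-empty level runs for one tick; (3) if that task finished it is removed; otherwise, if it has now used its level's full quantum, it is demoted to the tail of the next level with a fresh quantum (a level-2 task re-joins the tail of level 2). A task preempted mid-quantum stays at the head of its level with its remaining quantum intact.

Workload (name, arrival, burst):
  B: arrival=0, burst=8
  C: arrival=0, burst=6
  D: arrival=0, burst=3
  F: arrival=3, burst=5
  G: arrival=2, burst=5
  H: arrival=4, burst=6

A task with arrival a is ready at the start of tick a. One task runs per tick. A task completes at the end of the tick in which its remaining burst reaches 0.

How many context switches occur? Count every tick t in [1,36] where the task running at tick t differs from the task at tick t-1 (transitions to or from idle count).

context switches = 13

t=0: L0/L1/L2 = BCD/-/- → run B
t=1: L0/L1/L2 = BCD/-/- → run B
t=2: L0/L1/L2 = CDG/B/- → run C
t=3: L0/L1/L2 = CDGF/B/- → run C
t=4: L0/L1/L2 = DGFH/BC/- → run D
t=5: L0/L1/L2 = DGFH/BC/- → run D
t=6: L0/L1/L2 = GFH/BCD/- → run G
t=7: L0/L1/L2 = GFH/BCD/- → run G
t=8: L0/L1/L2 = FH/BCDG/- → run F
t=9: L0/L1/L2 = FH/BCDG/- → run F
t=10: L0/L1/L2 = H/BCDGF/- → run H
t=11: L0/L1/L2 = H/BCDGF/- → run H
t=12: L0/L1/L2 = -/BCDGFH/- → run B
t=13: L0/L1/L2 = -/BCDGFH/- → run B
t=14: L0/L1/L2 = -/BCDGFH/- → run B
t=15: L0/L1/L2 = -/BCDGFH/- → run B
t=16: L0/L1/L2 = -/CDGFH/B → run C
t=17: L0/L1/L2 = -/CDGFH/B → run C
t=18: L0/L1/L2 = -/CDGFH/B → run C
t=19: L0/L1/L2 = -/CDGFH/B → run C
t=20: L0/L1/L2 = -/DGFH/B → run D
t=21: L0/L1/L2 = -/GFH/B → run G
t=22: L0/L1/L2 = -/GFH/B → run G
t=23: L0/L1/L2 = -/GFH/B → run G
t=24: L0/L1/L2 = -/FH/B → run F
t=25: L0/L1/L2 = -/FH/B → run F
t=26: L0/L1/L2 = -/FH/B → run F
t=27: L0/L1/L2 = -/H/B → run H
t=28: L0/L1/L2 = -/H/B → run H
t=29: L0/L1/L2 = -/H/B → run H
t=30: L0/L1/L2 = -/H/B → run H
t=31: L0/L1/L2 = -/-/B → run B
t=32: L0/L1/L2 = -/-/B → run B
t=33: (idle)
t=34: (idle)
t=35: (idle)
t=36: (idle)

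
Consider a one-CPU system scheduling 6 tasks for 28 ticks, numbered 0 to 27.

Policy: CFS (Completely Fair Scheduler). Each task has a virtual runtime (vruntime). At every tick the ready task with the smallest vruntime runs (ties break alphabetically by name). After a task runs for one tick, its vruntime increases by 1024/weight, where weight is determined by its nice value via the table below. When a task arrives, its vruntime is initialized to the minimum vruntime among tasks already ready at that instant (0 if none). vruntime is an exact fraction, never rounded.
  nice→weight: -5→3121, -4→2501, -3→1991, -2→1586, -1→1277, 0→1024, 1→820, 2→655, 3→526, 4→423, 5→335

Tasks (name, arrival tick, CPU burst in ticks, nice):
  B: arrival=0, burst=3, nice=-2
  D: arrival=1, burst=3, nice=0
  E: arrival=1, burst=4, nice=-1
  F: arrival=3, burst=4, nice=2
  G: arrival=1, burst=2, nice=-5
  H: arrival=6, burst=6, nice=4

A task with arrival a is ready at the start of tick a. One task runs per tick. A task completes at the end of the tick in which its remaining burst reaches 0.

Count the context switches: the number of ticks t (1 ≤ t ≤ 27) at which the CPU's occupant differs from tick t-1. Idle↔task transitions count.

context switches = 16

t=0: vr[B=0] → run B
t=1: vr[B=512/793 D=512/793 E=512/793 G=512/793] → run B
t=2: vr[B=1024/793 D=512/793 E=512/793 G=512/793] → run D
t=3: vr[B=1024/793 D=1305/793 E=512/793 F=512/793 G=512/793] → run E
t=4: vr[B=1024/793 D=1305/793 E=1465856/1012661 F=512/793 G=512/793] → run F
t=5: vr[B=1024/793 D=1305/793 E=1465856/1012661 F=1147392/519415 G=512/793] → run G
t=6: vr[B=1024/793 D=1305/793 E=1465856/1012661 F=1147392/519415 G=2409984/2474953 H=2409984/2474953] → run G
t=7: vr[B=1024/793 D=1305/793 E=1465856/1012661 F=1147392/519415 H=2409984/2474953] → run H
t=8: vr[B=1024/793 D=1305/793 E=1465856/1012661 F=1147392/519415 H=3553775104/1046905119] → run B
t=9: vr[D=1305/793 E=1465856/1012661 F=1147392/519415 H=3553775104/1046905119] → run E
t=10: vr[D=1305/793 E=2277888/1012661 F=1147392/519415 H=3553775104/1046905119] → run D
t=11: vr[D=2098/793 E=2277888/1012661 F=1147392/519415 H=3553775104/1046905119] → run F
t=12: vr[D=2098/793 E=2277888/1012661 F=1959424/519415 H=3553775104/1046905119] → run E
t=13: vr[D=2098/793 E=3089920/1012661 F=1959424/519415 H=3553775104/1046905119] → run D
t=14: vr[E=3089920/1012661 F=1959424/519415 H=3553775104/1046905119] → run E
t=15: vr[F=1959424/519415 H=3553775104/1046905119] → run H
t=16: vr[F=1959424/519415 H=6088126976/1046905119] → run F
t=17: vr[F=2771456/519415 H=6088126976/1046905119] → run F
t=18: vr[H=6088126976/1046905119] → run H
t=19: vr[H=2874159616/348968373] → run H
t=20: vr[H=11156830720/1046905119] → run H
t=21: vr[H=13691182592/1046905119] → run H
t=22: (idle)
t=23: (idle)
t=24: (idle)
t=25: (idle)
t=26: (idle)
t=27: (idle)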